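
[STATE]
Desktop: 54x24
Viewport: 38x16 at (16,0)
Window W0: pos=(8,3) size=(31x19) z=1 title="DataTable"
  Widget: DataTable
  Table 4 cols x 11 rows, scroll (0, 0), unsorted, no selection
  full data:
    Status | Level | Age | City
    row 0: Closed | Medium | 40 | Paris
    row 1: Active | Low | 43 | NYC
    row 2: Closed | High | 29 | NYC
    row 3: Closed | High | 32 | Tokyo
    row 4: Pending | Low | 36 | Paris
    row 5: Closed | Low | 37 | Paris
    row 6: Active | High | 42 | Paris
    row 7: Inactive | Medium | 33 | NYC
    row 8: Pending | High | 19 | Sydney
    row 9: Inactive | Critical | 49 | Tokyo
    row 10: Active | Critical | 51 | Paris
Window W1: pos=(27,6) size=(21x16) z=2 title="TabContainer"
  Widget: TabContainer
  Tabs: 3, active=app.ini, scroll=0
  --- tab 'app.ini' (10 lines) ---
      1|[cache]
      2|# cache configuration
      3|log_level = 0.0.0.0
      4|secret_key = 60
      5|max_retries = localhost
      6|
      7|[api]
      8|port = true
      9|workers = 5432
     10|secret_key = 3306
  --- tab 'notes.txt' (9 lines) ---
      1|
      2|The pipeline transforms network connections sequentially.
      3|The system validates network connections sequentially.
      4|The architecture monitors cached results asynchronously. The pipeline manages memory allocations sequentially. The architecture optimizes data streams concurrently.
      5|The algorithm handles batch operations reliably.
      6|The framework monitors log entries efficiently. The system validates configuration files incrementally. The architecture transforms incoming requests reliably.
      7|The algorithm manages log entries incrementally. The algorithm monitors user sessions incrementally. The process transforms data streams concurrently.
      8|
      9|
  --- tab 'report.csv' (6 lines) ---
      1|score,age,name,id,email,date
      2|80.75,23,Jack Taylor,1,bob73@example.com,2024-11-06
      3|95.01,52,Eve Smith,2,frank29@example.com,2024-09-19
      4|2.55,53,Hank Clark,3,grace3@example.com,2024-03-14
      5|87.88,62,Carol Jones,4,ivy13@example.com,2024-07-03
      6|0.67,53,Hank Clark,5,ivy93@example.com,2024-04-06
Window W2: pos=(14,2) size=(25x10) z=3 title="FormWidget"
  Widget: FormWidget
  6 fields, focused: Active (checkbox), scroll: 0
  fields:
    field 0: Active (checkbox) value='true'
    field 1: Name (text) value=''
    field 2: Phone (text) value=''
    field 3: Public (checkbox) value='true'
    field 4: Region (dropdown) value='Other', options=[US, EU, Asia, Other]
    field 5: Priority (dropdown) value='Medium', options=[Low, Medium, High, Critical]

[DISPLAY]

                                      
                                      
━━━━━━━━━━━━━━━━━━━━━━┓               
FormWidget            ┃               
──────────────────────┨               
 Active:     [x]      ┃               
 Name:       [       ]┃━━━━━━━━┓      
 Phone:      [       ]┃er      ┃      
 Public:     [x]      ┃────────┨      
 Region:     [Other ▼]┃notes.tx┃      
 Priority:   [Medium▼]┃────────┃      
━━━━━━━━━━━━━━━━━━━━━━┛        ┃      
 │Low     │┃# cache configurati┃      
 │Low     │┃log_level = 0.0.0.0┃      
 │High    │┃secret_key = 60    ┃      
e│Medium  │┃max_retries = local┃      


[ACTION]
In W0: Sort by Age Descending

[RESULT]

                                      
                                      
━━━━━━━━━━━━━━━━━━━━━━┓               
FormWidget            ┃               
──────────────────────┨               
 Active:     [x]      ┃               
 Name:       [       ]┃━━━━━━━━┓      
 Phone:      [       ]┃er      ┃      
 Public:     [x]      ┃────────┨      
 Region:     [Other ▼]┃notes.tx┃      
 Priority:   [Medium▼]┃────────┃      
━━━━━━━━━━━━━━━━━━━━━━┛        ┃      
 │Medium  │┃# cache configurati┃      
 │Low     │┃log_level = 0.0.0.0┃      
 │Low     │┃secret_key = 60    ┃      
e│Medium  │┃max_retries = local┃      


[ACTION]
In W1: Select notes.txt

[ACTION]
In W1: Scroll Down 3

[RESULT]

                                      
                                      
━━━━━━━━━━━━━━━━━━━━━━┓               
FormWidget            ┃               
──────────────────────┨               
 Active:     [x]      ┃               
 Name:       [       ]┃━━━━━━━━┓      
 Phone:      [       ]┃er      ┃      
 Public:     [x]      ┃────────┨      
 Region:     [Other ▼]┃notes.tx┃      
 Priority:   [Medium▼]┃────────┃      
━━━━━━━━━━━━━━━━━━━━━━┛cture mo┃      
 │Medium  │┃The algorithm handl┃      
 │Low     │┃The framework monit┃      
 │Low     │┃The algorithm manag┃      
e│Medium  │┃                   ┃      


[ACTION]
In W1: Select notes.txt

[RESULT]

                                      
                                      
━━━━━━━━━━━━━━━━━━━━━━┓               
FormWidget            ┃               
──────────────────────┨               
 Active:     [x]      ┃               
 Name:       [       ]┃━━━━━━━━┓      
 Phone:      [       ]┃er      ┃      
 Public:     [x]      ┃────────┨      
 Region:     [Other ▼]┃notes.tx┃      
 Priority:   [Medium▼]┃────────┃      
━━━━━━━━━━━━━━━━━━━━━━┛        ┃      
 │Medium  │┃The pipeline transf┃      
 │Low     │┃The system validate┃      
 │Low     │┃The architecture mo┃      
e│Medium  │┃The algorithm handl┃      


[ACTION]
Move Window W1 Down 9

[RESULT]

                                      
                                      
━━━━━━━━━━━━━━━━━━━━━━┓               
FormWidget            ┃               
──────────────────────┨               
 Active:     [x]      ┃               
 Name:       [       ]┃               
 Phone:      [       ]┃               
 Public:     [x]      ┃━━━━━━━━┓      
 Region:     [Other ▼]┃er      ┃      
 Priority:   [Medium▼]┃────────┨      
━━━━━━━━━━━━━━━━━━━━━━┛notes.tx┃      
 │Medium  │┃───────────────────┃      
 │Low     │┃                   ┃      
 │Low     │┃The pipeline transf┃      
e│Medium  │┃The system validate┃      


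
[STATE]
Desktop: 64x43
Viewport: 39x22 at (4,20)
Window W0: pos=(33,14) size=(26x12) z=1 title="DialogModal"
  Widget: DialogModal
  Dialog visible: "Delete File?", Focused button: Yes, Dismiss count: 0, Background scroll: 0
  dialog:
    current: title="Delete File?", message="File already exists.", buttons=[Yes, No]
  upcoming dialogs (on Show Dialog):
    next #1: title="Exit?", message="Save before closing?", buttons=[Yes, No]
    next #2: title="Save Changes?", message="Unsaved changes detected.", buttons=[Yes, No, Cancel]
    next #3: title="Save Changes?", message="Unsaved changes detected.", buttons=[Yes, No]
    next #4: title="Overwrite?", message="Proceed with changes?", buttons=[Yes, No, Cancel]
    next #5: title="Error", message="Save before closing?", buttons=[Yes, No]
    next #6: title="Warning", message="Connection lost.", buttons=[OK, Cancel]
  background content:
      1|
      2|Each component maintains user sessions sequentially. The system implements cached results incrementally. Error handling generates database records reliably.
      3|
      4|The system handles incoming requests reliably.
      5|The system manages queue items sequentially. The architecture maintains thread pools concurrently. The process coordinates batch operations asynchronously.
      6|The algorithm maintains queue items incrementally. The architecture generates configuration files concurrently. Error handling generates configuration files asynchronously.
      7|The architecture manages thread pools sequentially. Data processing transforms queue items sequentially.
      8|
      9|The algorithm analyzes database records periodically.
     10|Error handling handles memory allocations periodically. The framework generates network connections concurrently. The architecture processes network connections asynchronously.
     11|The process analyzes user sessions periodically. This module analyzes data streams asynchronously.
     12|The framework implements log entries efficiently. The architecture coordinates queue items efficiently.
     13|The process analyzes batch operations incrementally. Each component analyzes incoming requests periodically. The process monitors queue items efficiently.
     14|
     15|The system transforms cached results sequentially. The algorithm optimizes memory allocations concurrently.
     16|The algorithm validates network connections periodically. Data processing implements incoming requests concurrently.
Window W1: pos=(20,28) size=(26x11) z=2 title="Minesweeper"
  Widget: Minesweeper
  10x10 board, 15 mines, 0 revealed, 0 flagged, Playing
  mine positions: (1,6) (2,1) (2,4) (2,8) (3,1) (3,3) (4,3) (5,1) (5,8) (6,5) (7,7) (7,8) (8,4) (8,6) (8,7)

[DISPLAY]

                             ┃Th│File a
                             ┃Th│    [Y
                             ┃Th└──────
                             ┃The archi
                             ┃         
                             ┗━━━━━━━━━
                                       
                                       
                ┏━━━━━━━━━━━━━━━━━━━━━━
                ┃ Minesweeper          
                ┠──────────────────────
                ┃■■■■■■■■■■            
                ┃■■■■■■■■■■            
                ┃■■■■■■■■■■            
                ┃■■■■■■■■■■            
                ┃■■■■■■■■■■            
                ┃■■■■■■■■■■            
                ┃■■■■■■■■■■            
                ┗━━━━━━━━━━━━━━━━━━━━━━
                                       
                                       
                                       


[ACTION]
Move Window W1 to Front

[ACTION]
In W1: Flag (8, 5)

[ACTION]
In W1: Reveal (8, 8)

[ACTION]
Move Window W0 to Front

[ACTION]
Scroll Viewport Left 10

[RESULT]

                                 ┃Th│Fi
                                 ┃Th│  
                                 ┃Th└──
                                 ┃The a
                                 ┃     
                                 ┗━━━━━
                                       
                                       
                    ┏━━━━━━━━━━━━━━━━━━
                    ┃ Minesweeper      
                    ┠──────────────────
                    ┃■■■■■■■■■■        
                    ┃■■■■■■■■■■        
                    ┃■■■■■■■■■■        
                    ┃■■■■■■■■■■        
                    ┃■■■■■■■■■■        
                    ┃■■■■■■■■■■        
                    ┃■■■■■■■■■■        
                    ┗━━━━━━━━━━━━━━━━━━
                                       
                                       
                                       


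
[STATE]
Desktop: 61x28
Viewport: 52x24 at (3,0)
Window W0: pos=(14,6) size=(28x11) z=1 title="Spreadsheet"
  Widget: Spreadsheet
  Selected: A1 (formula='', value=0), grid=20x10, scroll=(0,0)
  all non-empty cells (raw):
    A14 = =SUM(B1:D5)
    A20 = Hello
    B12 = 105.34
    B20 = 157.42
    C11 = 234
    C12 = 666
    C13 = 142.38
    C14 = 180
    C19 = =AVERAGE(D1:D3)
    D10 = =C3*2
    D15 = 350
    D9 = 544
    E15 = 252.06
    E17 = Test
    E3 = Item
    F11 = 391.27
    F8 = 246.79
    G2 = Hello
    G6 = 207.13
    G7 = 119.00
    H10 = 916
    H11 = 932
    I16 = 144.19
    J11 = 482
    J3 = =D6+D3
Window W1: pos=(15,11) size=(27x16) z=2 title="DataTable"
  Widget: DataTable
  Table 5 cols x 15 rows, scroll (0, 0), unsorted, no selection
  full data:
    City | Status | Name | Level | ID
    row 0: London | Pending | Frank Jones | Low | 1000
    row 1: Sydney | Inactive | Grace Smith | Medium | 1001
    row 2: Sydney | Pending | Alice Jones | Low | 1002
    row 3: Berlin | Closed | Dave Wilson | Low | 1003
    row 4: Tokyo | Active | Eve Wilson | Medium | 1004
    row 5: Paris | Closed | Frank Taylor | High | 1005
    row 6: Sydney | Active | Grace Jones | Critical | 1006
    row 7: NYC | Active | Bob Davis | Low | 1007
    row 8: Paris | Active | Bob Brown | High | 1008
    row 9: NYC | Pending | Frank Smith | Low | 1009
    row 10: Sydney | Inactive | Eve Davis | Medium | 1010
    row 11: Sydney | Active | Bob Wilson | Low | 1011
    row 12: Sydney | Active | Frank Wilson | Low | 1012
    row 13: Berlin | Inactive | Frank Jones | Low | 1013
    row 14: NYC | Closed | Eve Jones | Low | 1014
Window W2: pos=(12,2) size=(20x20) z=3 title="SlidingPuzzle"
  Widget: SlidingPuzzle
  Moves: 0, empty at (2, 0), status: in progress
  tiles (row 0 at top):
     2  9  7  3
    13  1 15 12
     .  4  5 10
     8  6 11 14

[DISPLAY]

                                                    
                                                    
         ┏━━━━━━━━━━━━━━━━━━┓                       
         ┃ SlidingPuzzle    ┃                       
         ┠──────────────────┨                       
         ┃┌────┬────┬────┬──┃                       
         ┃│  2 │  9 │  7 │  ┃━━━━━━━━━┓             
         ┃├────┼────┼────┼──┃         ┃             
         ┃│ 13 │  1 │ 15 │ 1┃─────────┨             
         ┃├────┼────┼────┼──┃         ┃             
         ┃│    │  4 │  5 │ 1┃      C  ┃             
         ┃├────┼────┼────┼──┃━━━━━━━━━┓             
         ┃│  8 │  6 │ 11 │ 1┃         ┃             
         ┃└────┴────┴────┴──┃─────────┨             
         ┃Moves: 0          ┃Name     ┃             
         ┃                  ┃─────────┃             
         ┃                  ┃Frank Jon┃             
         ┃                  ┃Grace Smi┃             
         ┃                  ┃Alice Jon┃             
         ┃                  ┃Dave Wils┃             
         ┃                  ┃Eve Wilso┃             
         ┗━━━━━━━━━━━━━━━━━━┛Frank Tay┃             
            ┃Sydney│Active  │Grace Jon┃             
            ┃NYC   │Active  │Bob Davis┃             


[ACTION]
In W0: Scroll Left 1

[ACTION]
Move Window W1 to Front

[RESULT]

                                                    
                                                    
         ┏━━━━━━━━━━━━━━━━━━┓                       
         ┃ SlidingPuzzle    ┃                       
         ┠──────────────────┨                       
         ┃┌────┬────┬────┬──┃                       
         ┃│  2 │  9 │  7 │  ┃━━━━━━━━━┓             
         ┃├────┼────┼────┼──┃         ┃             
         ┃│ 13 │  1 │ 15 │ 1┃─────────┨             
         ┃├────┼────┼────┼──┃         ┃             
         ┃│    │  4 │  5 │ 1┃      C  ┃             
         ┃├─┏━━━━━━━━━━━━━━━━━━━━━━━━━┓             
         ┃│ ┃ DataTable               ┃             
         ┃└─┠─────────────────────────┨             
         ┃Mo┃City  │Status  │Name     ┃             
         ┃  ┃──────┼────────┼─────────┃             
         ┃  ┃London│Pending │Frank Jon┃             
         ┃  ┃Sydney│Inactive│Grace Smi┃             
         ┃  ┃Sydney│Pending │Alice Jon┃             
         ┃  ┃Berlin│Closed  │Dave Wils┃             
         ┃  ┃Tokyo │Active  │Eve Wilso┃             
         ┗━━┃Paris │Closed  │Frank Tay┃             
            ┃Sydney│Active  │Grace Jon┃             
            ┃NYC   │Active  │Bob Davis┃             


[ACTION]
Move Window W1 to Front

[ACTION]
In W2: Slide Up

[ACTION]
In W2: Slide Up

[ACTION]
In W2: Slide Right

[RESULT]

                                                    
                                                    
         ┏━━━━━━━━━━━━━━━━━━┓                       
         ┃ SlidingPuzzle    ┃                       
         ┠──────────────────┨                       
         ┃┌────┬────┬────┬──┃                       
         ┃│  2 │  9 │  7 │  ┃━━━━━━━━━┓             
         ┃├────┼────┼────┼──┃         ┃             
         ┃│ 13 │  1 │ 15 │ 1┃─────────┨             
         ┃├────┼────┼────┼──┃         ┃             
         ┃│  8 │  4 │  5 │ 1┃      C  ┃             
         ┃├─┏━━━━━━━━━━━━━━━━━━━━━━━━━┓             
         ┃│ ┃ DataTable               ┃             
         ┃└─┠─────────────────────────┨             
         ┃Mo┃City  │Status  │Name     ┃             
         ┃  ┃──────┼────────┼─────────┃             
         ┃  ┃London│Pending │Frank Jon┃             
         ┃  ┃Sydney│Inactive│Grace Smi┃             
         ┃  ┃Sydney│Pending │Alice Jon┃             
         ┃  ┃Berlin│Closed  │Dave Wils┃             
         ┃  ┃Tokyo │Active  │Eve Wilso┃             
         ┗━━┃Paris │Closed  │Frank Tay┃             
            ┃Sydney│Active  │Grace Jon┃             
            ┃NYC   │Active  │Bob Davis┃             


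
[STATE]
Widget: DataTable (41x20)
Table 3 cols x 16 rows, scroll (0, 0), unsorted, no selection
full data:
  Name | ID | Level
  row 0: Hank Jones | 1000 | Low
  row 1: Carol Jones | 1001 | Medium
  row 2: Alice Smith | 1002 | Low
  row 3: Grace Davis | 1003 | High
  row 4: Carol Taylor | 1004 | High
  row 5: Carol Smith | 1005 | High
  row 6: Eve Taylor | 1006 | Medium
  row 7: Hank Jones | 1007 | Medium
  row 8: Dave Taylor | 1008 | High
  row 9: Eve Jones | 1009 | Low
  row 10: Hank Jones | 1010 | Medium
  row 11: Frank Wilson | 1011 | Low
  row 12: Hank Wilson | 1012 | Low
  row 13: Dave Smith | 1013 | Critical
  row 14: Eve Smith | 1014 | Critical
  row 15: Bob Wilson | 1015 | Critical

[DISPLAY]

Name        │ID  │Level                  
────────────┼────┼────────               
Hank Jones  │1000│Low                    
Carol Jones │1001│Medium                 
Alice Smith │1002│Low                    
Grace Davis │1003│High                   
Carol Taylor│1004│High                   
Carol Smith │1005│High                   
Eve Taylor  │1006│Medium                 
Hank Jones  │1007│Medium                 
Dave Taylor │1008│High                   
Eve Jones   │1009│Low                    
Hank Jones  │1010│Medium                 
Frank Wilson│1011│Low                    
Hank Wilson │1012│Low                    
Dave Smith  │1013│Critical               
Eve Smith   │1014│Critical               
Bob Wilson  │1015│Critical               
                                         
                                         


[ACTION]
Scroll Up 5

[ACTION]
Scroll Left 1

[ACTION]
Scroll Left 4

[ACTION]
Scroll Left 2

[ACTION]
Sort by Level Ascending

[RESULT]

Name        │ID  │Level  ▲               
────────────┼────┼────────               
Dave Smith  │1013│Critical               
Eve Smith   │1014│Critical               
Bob Wilson  │1015│Critical               
Grace Davis │1003│High                   
Carol Taylor│1004│High                   
Carol Smith │1005│High                   
Dave Taylor │1008│High                   
Hank Jones  │1000│Low                    
Alice Smith │1002│Low                    
Eve Jones   │1009│Low                    
Frank Wilson│1011│Low                    
Hank Wilson │1012│Low                    
Carol Jones │1001│Medium                 
Eve Taylor  │1006│Medium                 
Hank Jones  │1007│Medium                 
Hank Jones  │1010│Medium                 
                                         
                                         


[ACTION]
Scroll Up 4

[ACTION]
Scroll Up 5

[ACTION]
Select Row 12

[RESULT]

Name        │ID  │Level  ▲               
────────────┼────┼────────               
Dave Smith  │1013│Critical               
Eve Smith   │1014│Critical               
Bob Wilson  │1015│Critical               
Grace Davis │1003│High                   
Carol Taylor│1004│High                   
Carol Smith │1005│High                   
Dave Taylor │1008│High                   
Hank Jones  │1000│Low                    
Alice Smith │1002│Low                    
Eve Jones   │1009│Low                    
Frank Wilson│1011│Low                    
Hank Wilson │1012│Low                    
>arol Jones │1001│Medium                 
Eve Taylor  │1006│Medium                 
Hank Jones  │1007│Medium                 
Hank Jones  │1010│Medium                 
                                         
                                         


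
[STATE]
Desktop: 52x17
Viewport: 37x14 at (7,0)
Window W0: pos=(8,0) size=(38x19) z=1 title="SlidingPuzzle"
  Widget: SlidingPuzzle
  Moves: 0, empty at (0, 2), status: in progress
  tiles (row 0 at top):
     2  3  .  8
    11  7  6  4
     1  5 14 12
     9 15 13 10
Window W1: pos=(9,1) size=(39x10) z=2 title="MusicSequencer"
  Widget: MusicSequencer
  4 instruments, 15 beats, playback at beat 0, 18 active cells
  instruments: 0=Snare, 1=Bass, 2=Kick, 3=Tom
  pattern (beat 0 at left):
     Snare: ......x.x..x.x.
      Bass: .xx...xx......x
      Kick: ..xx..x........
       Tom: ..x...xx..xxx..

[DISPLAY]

 ┏━━━━━━━━━━━━━━━━━━━━━━━━━━━━━━━━━━━
 ┃┏━━━━━━━━━━━━━━━━━━━━━━━━━━━━━━━━━━
 ┠┃ MusicSequencer                   
 ┃┠──────────────────────────────────
 ┃┃      ▼12345678901234             
 ┃┃ Snare······█·█··█·█·             
 ┃┃  Bass·██···██······█             
 ┃┃  Kick··██··█········             
 ┃┃   Tom··█···██··███··             
 ┃┃                                  
 ┃┗━━━━━━━━━━━━━━━━━━━━━━━━━━━━━━━━━━
 ┃└────┴────┴────┴────┘              
 ┃Moves: 0                           
 ┃                                   


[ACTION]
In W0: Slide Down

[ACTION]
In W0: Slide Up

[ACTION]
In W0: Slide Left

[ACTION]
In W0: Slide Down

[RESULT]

 ┏━━━━━━━━━━━━━━━━━━━━━━━━━━━━━━━━━━━
 ┃┏━━━━━━━━━━━━━━━━━━━━━━━━━━━━━━━━━━
 ┠┃ MusicSequencer                   
 ┃┠──────────────────────────────────
 ┃┃      ▼12345678901234             
 ┃┃ Snare······█·█··█·█·             
 ┃┃  Bass·██···██······█             
 ┃┃  Kick··██··█········             
 ┃┃   Tom··█···██··███··             
 ┃┃                                  
 ┃┗━━━━━━━━━━━━━━━━━━━━━━━━━━━━━━━━━━
 ┃└────┴────┴────┴────┘              
 ┃Moves: 3                           
 ┃                                   


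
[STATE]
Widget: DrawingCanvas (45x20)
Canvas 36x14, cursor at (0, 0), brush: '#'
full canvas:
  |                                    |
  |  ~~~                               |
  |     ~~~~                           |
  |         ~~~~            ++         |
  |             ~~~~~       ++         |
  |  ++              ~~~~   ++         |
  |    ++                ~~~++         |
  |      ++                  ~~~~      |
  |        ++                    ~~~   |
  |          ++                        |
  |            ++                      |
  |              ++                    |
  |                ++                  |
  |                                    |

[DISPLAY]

+                                            
  ~~~                                        
     ~~~~                                    
         ~~~~            ++                  
             ~~~~~       ++                  
  ++              ~~~~   ++                  
    ++                ~~~++                  
      ++                  ~~~~               
        ++                    ~~~            
          ++                                 
            ++                               
              ++                             
                ++                           
                                             
                                             
                                             
                                             
                                             
                                             
                                             


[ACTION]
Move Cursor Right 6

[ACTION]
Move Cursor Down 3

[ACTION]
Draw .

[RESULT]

                                             
  ~~~                                        
     ~~~~                                    
      .  ~~~~            ++                  
             ~~~~~       ++                  
  ++              ~~~~   ++                  
    ++                ~~~++                  
      ++                  ~~~~               
        ++                    ~~~            
          ++                                 
            ++                               
              ++                             
                ++                           
                                             
                                             
                                             
                                             
                                             
                                             
                                             


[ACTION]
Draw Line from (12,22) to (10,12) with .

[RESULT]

                                             
  ~~~                                        
     ~~~~                                    
      .  ~~~~            ++                  
             ~~~~~       ++                  
  ++              ~~~~   ++                  
    ++                ~~~++                  
      ++                  ~~~~               
        ++                    ~~~            
          ++                                 
            ...                              
              +.....                         
                ++  ...                      
                                             
                                             
                                             
                                             
                                             
                                             
                                             


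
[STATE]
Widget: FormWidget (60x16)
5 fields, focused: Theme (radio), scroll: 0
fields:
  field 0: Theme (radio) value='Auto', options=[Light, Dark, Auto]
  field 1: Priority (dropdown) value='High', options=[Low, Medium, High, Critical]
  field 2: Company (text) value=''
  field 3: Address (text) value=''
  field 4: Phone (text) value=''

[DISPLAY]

> Theme:      ( ) Light  ( ) Dark  (●) Auto                 
  Priority:   [High                                       ▼]
  Company:    [                                            ]
  Address:    [                                            ]
  Phone:      [                                            ]
                                                            
                                                            
                                                            
                                                            
                                                            
                                                            
                                                            
                                                            
                                                            
                                                            
                                                            


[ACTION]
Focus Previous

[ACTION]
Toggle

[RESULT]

  Theme:      ( ) Light  ( ) Dark  (●) Auto                 
  Priority:   [High                                       ▼]
  Company:    [                                            ]
  Address:    [                                            ]
> Phone:      [                                            ]
                                                            
                                                            
                                                            
                                                            
                                                            
                                                            
                                                            
                                                            
                                                            
                                                            
                                                            


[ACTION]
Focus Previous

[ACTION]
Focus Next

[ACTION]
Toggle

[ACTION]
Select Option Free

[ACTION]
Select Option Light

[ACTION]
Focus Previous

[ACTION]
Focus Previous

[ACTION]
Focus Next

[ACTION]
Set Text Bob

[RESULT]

  Theme:      ( ) Light  ( ) Dark  (●) Auto                 
  Priority:   [High                                       ▼]
  Company:    [                                            ]
> Address:    [Bob                                         ]
  Phone:      [                                            ]
                                                            
                                                            
                                                            
                                                            
                                                            
                                                            
                                                            
                                                            
                                                            
                                                            
                                                            


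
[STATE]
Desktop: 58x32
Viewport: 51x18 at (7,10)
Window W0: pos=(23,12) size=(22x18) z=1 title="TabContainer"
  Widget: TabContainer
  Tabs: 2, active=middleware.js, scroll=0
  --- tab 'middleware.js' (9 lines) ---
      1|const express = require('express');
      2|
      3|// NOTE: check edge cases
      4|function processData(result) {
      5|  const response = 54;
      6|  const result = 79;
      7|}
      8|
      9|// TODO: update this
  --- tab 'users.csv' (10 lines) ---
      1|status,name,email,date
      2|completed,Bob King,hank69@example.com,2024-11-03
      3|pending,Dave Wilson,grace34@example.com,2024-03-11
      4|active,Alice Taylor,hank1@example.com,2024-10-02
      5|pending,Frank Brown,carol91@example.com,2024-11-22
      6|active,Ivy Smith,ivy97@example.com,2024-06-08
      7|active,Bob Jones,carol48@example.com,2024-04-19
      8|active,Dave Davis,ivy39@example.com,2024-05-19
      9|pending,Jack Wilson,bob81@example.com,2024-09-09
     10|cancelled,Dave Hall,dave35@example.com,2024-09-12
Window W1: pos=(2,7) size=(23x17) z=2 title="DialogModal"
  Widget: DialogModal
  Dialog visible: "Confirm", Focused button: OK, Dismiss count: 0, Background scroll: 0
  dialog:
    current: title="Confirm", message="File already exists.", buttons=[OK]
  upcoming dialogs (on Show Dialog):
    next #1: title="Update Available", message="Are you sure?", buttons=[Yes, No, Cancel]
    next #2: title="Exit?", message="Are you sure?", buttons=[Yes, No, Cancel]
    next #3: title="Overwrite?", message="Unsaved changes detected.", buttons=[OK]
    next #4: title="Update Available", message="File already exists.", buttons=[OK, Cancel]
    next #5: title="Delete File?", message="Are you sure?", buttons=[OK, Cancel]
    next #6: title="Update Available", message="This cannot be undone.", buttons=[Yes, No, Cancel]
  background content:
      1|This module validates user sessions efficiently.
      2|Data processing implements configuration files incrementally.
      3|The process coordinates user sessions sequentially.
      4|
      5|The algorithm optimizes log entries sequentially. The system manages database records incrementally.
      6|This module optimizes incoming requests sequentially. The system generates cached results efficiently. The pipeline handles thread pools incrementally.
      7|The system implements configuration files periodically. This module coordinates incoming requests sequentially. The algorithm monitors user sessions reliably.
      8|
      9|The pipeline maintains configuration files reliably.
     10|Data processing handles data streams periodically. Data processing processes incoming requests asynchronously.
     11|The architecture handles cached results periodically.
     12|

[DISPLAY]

 module validates┃                                 
 processing imple┃                                 
process coordinat┃━━━━━━━━━━━━━━━━━━━┓             
                 ┃TabContainer       ┃             
──────────────┐iz┃───────────────────┨             
   Confirm    │es┃middleware.js]│ use┃             
ile already ex│ts┃───────────────────┃             
     [OK]     │  ┃onst express = requ┃             
──────────────┘in┃                   ┃             
 processing handl┃/ NOTE: check edge ┃             
architecture hand┃unction processData┃             
                 ┃ const response = 5┃             
                 ┃ const result = 79;┃             
━━━━━━━━━━━━━━━━━┛                   ┃             
                ┃                    ┃             
                ┃// TODO: update this┃             
                ┃                    ┃             
                ┃                    ┃             


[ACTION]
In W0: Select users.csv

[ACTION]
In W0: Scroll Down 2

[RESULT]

 module validates┃                                 
 processing imple┃                                 
process coordinat┃━━━━━━━━━━━━━━━━━━━┓             
                 ┃TabContainer       ┃             
──────────────┐iz┃───────────────────┨             
   Confirm    │es┃middleware.js │[use┃             
ile already ex│ts┃───────────────────┃             
     [OK]     │  ┃ending,Dave Wilson,┃             
──────────────┘in┃ctive,Alice Taylor,┃             
 processing handl┃ending,Frank Brown,┃             
architecture hand┃ctive,Ivy Smith,ivy┃             
                 ┃ctive,Bob Jones,car┃             
                 ┃ctive,Dave Davis,iv┃             
━━━━━━━━━━━━━━━━━┛ending,Jack Wilson,┃             
                ┃cancelled,Dave Hall,┃             
                ┃                    ┃             
                ┃                    ┃             
                ┃                    ┃             


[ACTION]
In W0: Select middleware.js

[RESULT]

 module validates┃                                 
 processing imple┃                                 
process coordinat┃━━━━━━━━━━━━━━━━━━━┓             
                 ┃TabContainer       ┃             
──────────────┐iz┃───────────────────┨             
   Confirm    │es┃middleware.js]│ use┃             
ile already ex│ts┃───────────────────┃             
     [OK]     │  ┃onst express = requ┃             
──────────────┘in┃                   ┃             
 processing handl┃/ NOTE: check edge ┃             
architecture hand┃unction processData┃             
                 ┃ const response = 5┃             
                 ┃ const result = 79;┃             
━━━━━━━━━━━━━━━━━┛                   ┃             
                ┃                    ┃             
                ┃// TODO: update this┃             
                ┃                    ┃             
                ┃                    ┃             


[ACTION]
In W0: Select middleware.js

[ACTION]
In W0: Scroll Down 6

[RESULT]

 module validates┃                                 
 processing imple┃                                 
process coordinat┃━━━━━━━━━━━━━━━━━━━┓             
                 ┃TabContainer       ┃             
──────────────┐iz┃───────────────────┨             
   Confirm    │es┃middleware.js]│ use┃             
ile already ex│ts┃───────────────────┃             
     [OK]     │  ┃                   ┃             
──────────────┘in┃                   ┃             
 processing handl┃/ TODO: update this┃             
architecture hand┃                   ┃             
                 ┃                   ┃             
                 ┃                   ┃             
━━━━━━━━━━━━━━━━━┛                   ┃             
                ┃                    ┃             
                ┃                    ┃             
                ┃                    ┃             
                ┃                    ┃             
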